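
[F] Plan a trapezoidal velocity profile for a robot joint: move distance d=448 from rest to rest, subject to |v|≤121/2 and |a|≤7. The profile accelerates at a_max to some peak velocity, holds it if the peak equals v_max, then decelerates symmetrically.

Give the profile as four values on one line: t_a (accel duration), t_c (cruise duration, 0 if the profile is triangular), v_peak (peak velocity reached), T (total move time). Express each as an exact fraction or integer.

t_a=8 t_c=0 v_peak=56 T=16

v_max²/a_max = (121/2)²/7 = 14641/28
448 < 14641/28 ⇒ no cruise
v_peak = √(448·7) = √3136 = 56
t_a = 56/7 = 8; t_c = 0
T = 2·8 = 16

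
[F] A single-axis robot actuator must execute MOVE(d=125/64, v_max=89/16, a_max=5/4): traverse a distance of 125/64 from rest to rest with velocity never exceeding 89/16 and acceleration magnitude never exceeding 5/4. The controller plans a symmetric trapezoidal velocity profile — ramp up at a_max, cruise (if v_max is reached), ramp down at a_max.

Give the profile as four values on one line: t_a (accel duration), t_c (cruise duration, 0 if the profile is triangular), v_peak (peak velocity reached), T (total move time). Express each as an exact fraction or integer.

v_max²/a_max = (89/16)²/(5/4) = 7921/320
125/64 < 7921/320 so t_c = 0
v_peak = √(125/64·5/4) = √(625/256) = 25/16
t_a = (25/16)/(5/4) = 5/4; t_c = 0
T = 2·5/4 = 5/2

t_a=5/4 t_c=0 v_peak=25/16 T=5/2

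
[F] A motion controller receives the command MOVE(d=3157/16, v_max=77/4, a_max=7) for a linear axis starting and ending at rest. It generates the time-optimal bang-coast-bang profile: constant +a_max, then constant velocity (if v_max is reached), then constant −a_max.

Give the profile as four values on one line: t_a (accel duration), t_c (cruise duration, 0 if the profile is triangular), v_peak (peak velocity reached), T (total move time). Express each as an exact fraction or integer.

(v_max)²/a_max = (77/4)²/7 = 847/16
3157/16 ≥ 847/16 ⇒ cruise phase
t_a = (77/4)/7 = 11/4; v_peak = 77/4
d_cruise = 3157/16 − 847/16 = 1155/8; t_c = (1155/8)/(77/4) = 15/2
T = 2·11/4 + 15/2 = 13

t_a=11/4 t_c=15/2 v_peak=77/4 T=13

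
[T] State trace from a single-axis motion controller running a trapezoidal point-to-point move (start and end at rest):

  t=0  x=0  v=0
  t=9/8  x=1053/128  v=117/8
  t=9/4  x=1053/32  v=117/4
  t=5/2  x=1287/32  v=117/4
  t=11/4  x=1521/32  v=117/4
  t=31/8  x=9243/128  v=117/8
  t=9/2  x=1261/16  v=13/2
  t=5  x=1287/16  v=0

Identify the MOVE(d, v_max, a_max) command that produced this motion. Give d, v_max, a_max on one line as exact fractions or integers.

final state: t=5, x=1287/16, v=0 → d = 1287/16
a_max = (117/8−0)/(9/8−0) = 13
max v = 117/4 over t∈[9/4,11/4] → v_max = 117/4
check: 117/4·(9/4+1/2) = 1287/16 ✓

d=1287/16 v_max=117/4 a_max=13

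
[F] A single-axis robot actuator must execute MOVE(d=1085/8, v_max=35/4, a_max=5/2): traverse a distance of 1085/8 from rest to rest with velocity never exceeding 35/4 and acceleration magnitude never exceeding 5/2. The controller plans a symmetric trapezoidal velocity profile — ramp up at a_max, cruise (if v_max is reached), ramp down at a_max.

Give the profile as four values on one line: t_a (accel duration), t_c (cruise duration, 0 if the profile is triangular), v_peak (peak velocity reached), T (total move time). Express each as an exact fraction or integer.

t_a=7/2 t_c=12 v_peak=35/4 T=19

vₘ²/aₘ = (35/4)²/(5/2) = 245/8
1085/8 ≥ 245/8 so v_max reached
t_a = (35/4)/(5/2) = 7/2; v_peak = 35/4
d_cruise = 1085/8 − 245/8 = 105; t_c = 105/(35/4) = 12
T = 2·7/2 + 12 = 19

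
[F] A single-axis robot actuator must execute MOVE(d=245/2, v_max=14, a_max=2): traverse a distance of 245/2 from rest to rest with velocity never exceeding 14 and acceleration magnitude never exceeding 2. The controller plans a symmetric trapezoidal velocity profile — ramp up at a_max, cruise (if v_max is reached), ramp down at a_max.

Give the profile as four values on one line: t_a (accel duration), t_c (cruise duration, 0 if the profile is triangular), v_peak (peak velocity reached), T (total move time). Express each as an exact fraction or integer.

vₘ²/aₘ = 14²/2 = 98
245/2 ≥ 98 so v_max reached
t_a = 14/2 = 7; v_peak = 14
d_cruise = 245/2 − 98 = 49/2; t_c = (49/2)/14 = 7/4
T = 2·7 + 7/4 = 63/4

t_a=7 t_c=7/4 v_peak=14 T=63/4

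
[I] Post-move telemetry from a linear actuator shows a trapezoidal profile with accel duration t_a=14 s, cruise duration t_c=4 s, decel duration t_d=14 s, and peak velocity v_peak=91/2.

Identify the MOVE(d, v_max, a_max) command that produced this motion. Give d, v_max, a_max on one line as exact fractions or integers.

a_max = (91/2)/14 = 13/4
d_a = ½·91/2·14 = 637/2; d_c = 91/2·4 = 182
d = 2·637/2 + 182 = 819
t_c = 4 > 0 so v_max = 91/2

d=819 v_max=91/2 a_max=13/4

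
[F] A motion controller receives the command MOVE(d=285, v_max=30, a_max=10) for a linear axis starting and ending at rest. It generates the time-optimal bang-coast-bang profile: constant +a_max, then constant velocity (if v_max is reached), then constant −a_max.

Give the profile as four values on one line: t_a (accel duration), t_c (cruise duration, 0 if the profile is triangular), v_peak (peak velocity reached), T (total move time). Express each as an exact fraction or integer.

t_a=3 t_c=13/2 v_peak=30 T=25/2

v_max²/a_max = 30²/10 = 90
285 ≥ 90 ⇒ cruise phase
t_a = 30/10 = 3; v_peak = 30
d_cruise = 285 − 90 = 195; t_c = 195/30 = 13/2
T = 2·3 + 13/2 = 25/2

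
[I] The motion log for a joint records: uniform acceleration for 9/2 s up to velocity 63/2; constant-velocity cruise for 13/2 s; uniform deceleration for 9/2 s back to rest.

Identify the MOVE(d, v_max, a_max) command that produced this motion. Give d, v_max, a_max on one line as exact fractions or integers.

a_max = (63/2)/(9/2) = 7
d_a = ½·63/2·9/2 = 567/8; d_c = 63/2·13/2 = 819/4
d = 2·567/8 + 819/4 = 693/2
t_c = 13/2 > 0 ⇒ limit active, v_max = 63/2

d=693/2 v_max=63/2 a_max=7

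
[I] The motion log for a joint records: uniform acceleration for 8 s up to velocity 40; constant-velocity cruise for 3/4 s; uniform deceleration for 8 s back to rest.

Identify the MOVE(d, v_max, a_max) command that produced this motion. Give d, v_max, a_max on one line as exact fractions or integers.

a_max = 40/8 = 5
d_a = ½·40·8 = 160; d_c = 40·3/4 = 30
d = 2·160 + 30 = 350
t_c = 3/4 > 0 so v_max = 40

d=350 v_max=40 a_max=5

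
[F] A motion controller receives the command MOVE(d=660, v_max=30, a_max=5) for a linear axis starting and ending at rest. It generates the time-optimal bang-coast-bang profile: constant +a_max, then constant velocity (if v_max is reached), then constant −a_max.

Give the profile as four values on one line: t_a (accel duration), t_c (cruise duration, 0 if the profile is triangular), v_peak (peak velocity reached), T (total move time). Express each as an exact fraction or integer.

t_a=6 t_c=16 v_peak=30 T=28

vₘ²/aₘ = 30²/5 = 180
660 ≥ 180 ⇒ cruise phase
t_a = 30/5 = 6; v_peak = 30
d_cruise = 660 − 180 = 480; t_c = 480/30 = 16
T = 2·6 + 16 = 28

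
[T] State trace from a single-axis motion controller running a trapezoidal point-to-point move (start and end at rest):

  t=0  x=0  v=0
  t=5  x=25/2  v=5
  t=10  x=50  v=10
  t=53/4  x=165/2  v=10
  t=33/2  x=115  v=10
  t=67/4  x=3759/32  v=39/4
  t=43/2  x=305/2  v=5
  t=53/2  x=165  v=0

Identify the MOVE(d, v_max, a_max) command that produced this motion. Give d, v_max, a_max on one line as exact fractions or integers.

final state: t=53/2, x=165, v=0 → d = 165
a_max = (5−0)/(5−0) = 1
max v = 10 over t∈[10,33/2] → v_max = 10
check: 10·(10+13/2) = 165 ✓

d=165 v_max=10 a_max=1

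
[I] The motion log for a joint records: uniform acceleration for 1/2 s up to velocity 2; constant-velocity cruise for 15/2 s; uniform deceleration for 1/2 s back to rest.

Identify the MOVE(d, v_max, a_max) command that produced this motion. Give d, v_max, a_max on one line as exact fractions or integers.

a_max = 2/(1/2) = 4
d_a = ½·2·1/2 = 1/2; d_c = 2·15/2 = 15
d = 2·1/2 + 15 = 16
t_c = 15/2 > 0 → v_max = v_peak = 2

d=16 v_max=2 a_max=4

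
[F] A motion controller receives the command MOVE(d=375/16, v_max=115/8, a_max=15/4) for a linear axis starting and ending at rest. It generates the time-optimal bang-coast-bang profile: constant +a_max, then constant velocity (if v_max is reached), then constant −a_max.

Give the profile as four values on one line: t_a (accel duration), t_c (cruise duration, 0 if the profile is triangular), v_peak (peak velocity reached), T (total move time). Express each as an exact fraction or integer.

t_a=5/2 t_c=0 v_peak=75/8 T=5

vₘ²/aₘ = (115/8)²/(15/4) = 2645/48
375/16 < 2645/48 ⇒ no cruise
v_peak = √(375/16·15/4) = √(5625/64) = 75/8
t_a = (75/8)/(15/4) = 5/2; t_c = 0
T = 2·5/2 = 5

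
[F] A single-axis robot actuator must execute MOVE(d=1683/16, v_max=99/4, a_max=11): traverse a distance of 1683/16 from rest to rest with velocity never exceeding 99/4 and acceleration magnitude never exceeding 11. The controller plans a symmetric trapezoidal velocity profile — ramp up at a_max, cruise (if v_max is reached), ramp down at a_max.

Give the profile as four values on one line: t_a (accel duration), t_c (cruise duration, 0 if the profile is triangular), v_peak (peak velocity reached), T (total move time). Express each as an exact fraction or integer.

t_a=9/4 t_c=2 v_peak=99/4 T=13/2

v_max²/a_max = (99/4)²/11 = 891/16
1683/16 ≥ 891/16 so v_max reached
t_a = (99/4)/11 = 9/4; v_peak = 99/4
d_cruise = 1683/16 − 891/16 = 99/2; t_c = (99/2)/(99/4) = 2
T = 2·9/4 + 2 = 13/2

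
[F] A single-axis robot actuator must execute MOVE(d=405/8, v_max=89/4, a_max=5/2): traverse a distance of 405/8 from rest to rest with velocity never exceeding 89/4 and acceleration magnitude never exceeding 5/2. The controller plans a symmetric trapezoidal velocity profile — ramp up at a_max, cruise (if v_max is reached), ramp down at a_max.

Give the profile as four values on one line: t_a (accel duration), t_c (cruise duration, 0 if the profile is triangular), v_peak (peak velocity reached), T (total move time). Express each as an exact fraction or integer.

t_a=9/2 t_c=0 v_peak=45/4 T=9

v_max²/a_max = (89/4)²/(5/2) = 7921/40
405/8 < 7921/40 → triangular
v_peak = √(405/8·5/2) = √(2025/16) = 45/4
t_a = (45/4)/(5/2) = 9/2; t_c = 0
T = 2·9/2 = 9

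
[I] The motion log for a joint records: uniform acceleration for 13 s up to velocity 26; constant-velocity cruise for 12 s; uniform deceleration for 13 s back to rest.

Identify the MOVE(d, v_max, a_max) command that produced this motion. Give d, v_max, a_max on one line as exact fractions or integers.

a_max = 26/13 = 2
d_a = ½·26·13 = 169; d_c = 26·12 = 312
d = 2·169 + 312 = 650
t_c = 12 > 0 ⇒ limit active, v_max = 26

d=650 v_max=26 a_max=2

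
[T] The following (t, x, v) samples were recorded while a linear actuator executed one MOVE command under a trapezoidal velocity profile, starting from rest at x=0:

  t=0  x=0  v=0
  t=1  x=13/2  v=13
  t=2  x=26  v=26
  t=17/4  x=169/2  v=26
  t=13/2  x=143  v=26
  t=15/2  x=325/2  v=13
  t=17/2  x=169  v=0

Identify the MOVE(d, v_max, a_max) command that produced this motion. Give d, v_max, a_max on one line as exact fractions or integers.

final state: t=17/2, x=169, v=0 → d = 169
a_max = (13−0)/(1−0) = 13
max v = 26 over t∈[2,13/2] → v_max = 26
check: 26·(2+9/2) = 169 ✓

d=169 v_max=26 a_max=13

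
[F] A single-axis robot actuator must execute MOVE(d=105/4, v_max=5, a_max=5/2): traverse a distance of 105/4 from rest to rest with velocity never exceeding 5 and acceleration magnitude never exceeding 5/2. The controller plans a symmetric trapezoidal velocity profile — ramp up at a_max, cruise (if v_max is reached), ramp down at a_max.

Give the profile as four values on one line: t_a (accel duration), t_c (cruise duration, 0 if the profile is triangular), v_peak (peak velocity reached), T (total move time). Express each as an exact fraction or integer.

t_a=2 t_c=13/4 v_peak=5 T=29/4

vₘ²/aₘ = 5²/(5/2) = 10
105/4 ≥ 10 so v_max reached
t_a = 5/(5/2) = 2; v_peak = 5
d_cruise = 105/4 − 10 = 65/4; t_c = (65/4)/5 = 13/4
T = 2·2 + 13/4 = 29/4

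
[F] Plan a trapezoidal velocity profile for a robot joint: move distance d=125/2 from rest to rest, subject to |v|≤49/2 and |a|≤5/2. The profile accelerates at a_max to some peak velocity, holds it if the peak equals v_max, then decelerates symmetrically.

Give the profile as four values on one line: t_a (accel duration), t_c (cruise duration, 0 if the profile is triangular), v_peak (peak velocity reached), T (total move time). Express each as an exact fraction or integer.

v_max²/a_max = (49/2)²/(5/2) = 2401/10
125/2 < 2401/10 so t_c = 0
v_peak = √(125/2·5/2) = √(625/4) = 25/2
t_a = (25/2)/(5/2) = 5; t_c = 0
T = 2·5 = 10

t_a=5 t_c=0 v_peak=25/2 T=10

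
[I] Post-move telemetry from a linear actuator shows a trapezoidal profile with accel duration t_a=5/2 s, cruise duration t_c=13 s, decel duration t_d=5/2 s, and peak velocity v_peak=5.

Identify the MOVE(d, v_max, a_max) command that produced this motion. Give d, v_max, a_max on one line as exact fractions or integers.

d=155/2 v_max=5 a_max=2

a_max = 5/(5/2) = 2
d_a = ½·5·5/2 = 25/4; d_c = 5·13 = 65
d = 2·25/4 + 65 = 155/2
t_c = 13 > 0 ⇒ limit active, v_max = 5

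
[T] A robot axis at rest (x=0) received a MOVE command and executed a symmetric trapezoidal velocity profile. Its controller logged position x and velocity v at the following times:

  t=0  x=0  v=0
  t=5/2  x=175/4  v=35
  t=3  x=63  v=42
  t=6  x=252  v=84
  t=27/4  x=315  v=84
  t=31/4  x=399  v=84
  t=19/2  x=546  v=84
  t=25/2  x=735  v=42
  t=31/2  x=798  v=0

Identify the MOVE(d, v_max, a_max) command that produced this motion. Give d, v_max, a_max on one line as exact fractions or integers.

d=798 v_max=84 a_max=14

final state: t=31/2, x=798, v=0 → d = 798
a_max = (35−0)/(5/2−0) = 14
max v = 84 over t∈[6,19/2] → v_max = 84
check: 84·(6+7/2) = 798 ✓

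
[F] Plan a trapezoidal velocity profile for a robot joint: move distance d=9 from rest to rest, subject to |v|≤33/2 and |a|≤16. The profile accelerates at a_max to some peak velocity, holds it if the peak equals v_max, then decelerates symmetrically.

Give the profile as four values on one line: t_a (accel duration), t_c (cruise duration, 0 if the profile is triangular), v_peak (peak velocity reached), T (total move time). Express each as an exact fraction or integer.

vₘ²/aₘ = (33/2)²/16 = 1089/64
9 < 1089/64 → triangular
v_peak = √(9·16) = √144 = 12
t_a = 12/16 = 3/4; t_c = 0
T = 2·3/4 = 3/2

t_a=3/4 t_c=0 v_peak=12 T=3/2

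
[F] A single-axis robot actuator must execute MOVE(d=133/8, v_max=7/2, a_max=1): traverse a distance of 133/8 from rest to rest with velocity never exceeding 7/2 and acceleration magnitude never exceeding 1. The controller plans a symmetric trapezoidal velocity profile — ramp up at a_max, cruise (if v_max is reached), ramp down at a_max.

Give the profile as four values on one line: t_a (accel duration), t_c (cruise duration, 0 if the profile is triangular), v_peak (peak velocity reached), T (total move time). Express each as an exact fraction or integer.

t_a=7/2 t_c=5/4 v_peak=7/2 T=33/4

(v_max)²/a_max = (7/2)²/1 = 49/4
133/8 ≥ 49/4 → trapezoidal
t_a = (7/2)/1 = 7/2; v_peak = 7/2
d_cruise = 133/8 − 49/4 = 35/8; t_c = (35/8)/(7/2) = 5/4
T = 2·7/2 + 5/4 = 33/4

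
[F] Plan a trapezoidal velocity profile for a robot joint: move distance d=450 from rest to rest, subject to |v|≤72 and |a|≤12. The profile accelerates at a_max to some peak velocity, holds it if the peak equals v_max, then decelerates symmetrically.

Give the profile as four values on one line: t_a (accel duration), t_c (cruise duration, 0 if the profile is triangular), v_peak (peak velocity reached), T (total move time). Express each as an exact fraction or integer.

v_max²/a_max = 72²/12 = 432
450 ≥ 432 so v_max reached
t_a = 72/12 = 6; v_peak = 72
d_cruise = 450 − 432 = 18; t_c = 18/72 = 1/4
T = 2·6 + 1/4 = 49/4

t_a=6 t_c=1/4 v_peak=72 T=49/4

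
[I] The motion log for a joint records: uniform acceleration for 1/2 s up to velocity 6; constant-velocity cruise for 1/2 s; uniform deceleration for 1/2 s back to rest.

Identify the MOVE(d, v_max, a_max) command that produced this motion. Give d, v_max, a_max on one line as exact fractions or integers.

a_max = 6/(1/2) = 12
d_a = ½·6·1/2 = 3/2; d_c = 6·1/2 = 3
d = 2·3/2 + 3 = 6
t_c = 1/2 > 0 so v_max = 6

d=6 v_max=6 a_max=12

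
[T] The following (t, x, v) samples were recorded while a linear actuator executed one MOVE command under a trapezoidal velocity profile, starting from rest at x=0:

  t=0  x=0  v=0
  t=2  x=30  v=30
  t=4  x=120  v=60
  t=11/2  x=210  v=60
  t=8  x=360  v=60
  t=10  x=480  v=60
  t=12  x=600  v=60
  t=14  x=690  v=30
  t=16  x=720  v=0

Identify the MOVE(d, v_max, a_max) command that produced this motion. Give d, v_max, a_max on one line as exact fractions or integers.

final state: t=16, x=720, v=0 → d = 720
a_max = (30−0)/(2−0) = 15
max v = 60 over t∈[4,12] → v_max = 60
check: 60·(4+8) = 720 ✓

d=720 v_max=60 a_max=15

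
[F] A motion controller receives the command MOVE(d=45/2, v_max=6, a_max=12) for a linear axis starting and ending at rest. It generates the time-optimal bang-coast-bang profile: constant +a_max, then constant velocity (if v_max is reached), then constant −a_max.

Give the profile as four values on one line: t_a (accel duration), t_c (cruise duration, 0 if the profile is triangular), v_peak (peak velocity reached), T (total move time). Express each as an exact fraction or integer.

v_max²/a_max = 6²/12 = 3
45/2 ≥ 3 ⇒ cruise phase
t_a = 6/12 = 1/2; v_peak = 6
d_cruise = 45/2 − 3 = 39/2; t_c = (39/2)/6 = 13/4
T = 2·1/2 + 13/4 = 17/4

t_a=1/2 t_c=13/4 v_peak=6 T=17/4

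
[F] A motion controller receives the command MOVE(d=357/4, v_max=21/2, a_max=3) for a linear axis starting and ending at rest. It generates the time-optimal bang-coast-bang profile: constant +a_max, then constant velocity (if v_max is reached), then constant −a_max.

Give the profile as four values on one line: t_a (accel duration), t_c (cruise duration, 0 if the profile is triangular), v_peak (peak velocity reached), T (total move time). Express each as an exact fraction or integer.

vₘ²/aₘ = (21/2)²/3 = 147/4
357/4 ≥ 147/4 → trapezoidal
t_a = (21/2)/3 = 7/2; v_peak = 21/2
d_cruise = 357/4 − 147/4 = 105/2; t_c = (105/2)/(21/2) = 5
T = 2·7/2 + 5 = 12

t_a=7/2 t_c=5 v_peak=21/2 T=12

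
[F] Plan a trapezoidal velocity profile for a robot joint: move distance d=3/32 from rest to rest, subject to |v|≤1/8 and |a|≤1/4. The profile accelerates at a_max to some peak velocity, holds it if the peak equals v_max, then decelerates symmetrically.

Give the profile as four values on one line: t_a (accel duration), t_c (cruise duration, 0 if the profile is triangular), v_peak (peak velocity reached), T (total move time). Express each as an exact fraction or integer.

t_a=1/2 t_c=1/4 v_peak=1/8 T=5/4

v_max²/a_max = (1/8)²/(1/4) = 1/16
3/32 ≥ 1/16 ⇒ cruise phase
t_a = (1/8)/(1/4) = 1/2; v_peak = 1/8
d_cruise = 3/32 − 1/16 = 1/32; t_c = (1/32)/(1/8) = 1/4
T = 2·1/2 + 1/4 = 5/4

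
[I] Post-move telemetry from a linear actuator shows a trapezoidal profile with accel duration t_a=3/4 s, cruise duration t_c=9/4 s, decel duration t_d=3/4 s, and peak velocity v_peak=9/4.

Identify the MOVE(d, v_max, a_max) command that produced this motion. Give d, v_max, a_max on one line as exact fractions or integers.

d=27/4 v_max=9/4 a_max=3

a_max = (9/4)/(3/4) = 3
d_a = ½·9/4·3/4 = 27/32; d_c = 9/4·9/4 = 81/16
d = 2·27/32 + 81/16 = 27/4
t_c = 9/4 > 0 ⇒ limit active, v_max = 9/4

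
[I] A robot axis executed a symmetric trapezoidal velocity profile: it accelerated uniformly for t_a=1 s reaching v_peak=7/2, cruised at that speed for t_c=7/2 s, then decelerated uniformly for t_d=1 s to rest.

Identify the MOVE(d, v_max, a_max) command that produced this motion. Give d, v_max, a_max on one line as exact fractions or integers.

d=63/4 v_max=7/2 a_max=7/2

a_max = (7/2)/1 = 7/2
d_a = ½·7/2·1 = 7/4; d_c = 7/2·7/2 = 49/4
d = 2·7/4 + 49/4 = 63/4
t_c = 7/2 > 0 ⇒ limit active, v_max = 7/2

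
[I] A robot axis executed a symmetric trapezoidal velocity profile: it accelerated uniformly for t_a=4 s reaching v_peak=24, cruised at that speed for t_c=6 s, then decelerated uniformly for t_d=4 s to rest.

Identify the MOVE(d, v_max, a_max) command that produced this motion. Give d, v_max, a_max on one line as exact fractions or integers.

d=240 v_max=24 a_max=6

a_max = 24/4 = 6
d_a = ½·24·4 = 48; d_c = 24·6 = 144
d = 2·48 + 144 = 240
t_c = 6 > 0 ⇒ limit active, v_max = 24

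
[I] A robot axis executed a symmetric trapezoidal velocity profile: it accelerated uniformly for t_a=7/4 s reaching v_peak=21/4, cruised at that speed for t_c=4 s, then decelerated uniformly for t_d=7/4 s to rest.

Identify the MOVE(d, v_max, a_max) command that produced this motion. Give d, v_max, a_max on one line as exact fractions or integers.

a_max = (21/4)/(7/4) = 3
d_a = ½·21/4·7/4 = 147/32; d_c = 21/4·4 = 21
d = 2·147/32 + 21 = 483/16
t_c = 4 > 0 so v_max = 21/4

d=483/16 v_max=21/4 a_max=3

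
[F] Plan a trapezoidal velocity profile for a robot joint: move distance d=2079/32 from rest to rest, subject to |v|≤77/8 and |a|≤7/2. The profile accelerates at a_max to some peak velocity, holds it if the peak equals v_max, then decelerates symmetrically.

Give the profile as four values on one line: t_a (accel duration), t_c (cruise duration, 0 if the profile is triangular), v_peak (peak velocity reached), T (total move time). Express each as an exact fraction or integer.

vₘ²/aₘ = (77/8)²/(7/2) = 847/32
2079/32 ≥ 847/32 ⇒ cruise phase
t_a = (77/8)/(7/2) = 11/4; v_peak = 77/8
d_cruise = 2079/32 − 847/32 = 77/2; t_c = (77/2)/(77/8) = 4
T = 2·11/4 + 4 = 19/2

t_a=11/4 t_c=4 v_peak=77/8 T=19/2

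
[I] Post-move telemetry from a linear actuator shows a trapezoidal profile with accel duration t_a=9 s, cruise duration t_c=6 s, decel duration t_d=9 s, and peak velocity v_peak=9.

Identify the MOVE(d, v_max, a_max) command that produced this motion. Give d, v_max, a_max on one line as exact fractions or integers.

a_max = 9/9 = 1
d_a = ½·9·9 = 81/2; d_c = 9·6 = 54
d = 2·81/2 + 54 = 135
t_c = 6 > 0 ⇒ limit active, v_max = 9

d=135 v_max=9 a_max=1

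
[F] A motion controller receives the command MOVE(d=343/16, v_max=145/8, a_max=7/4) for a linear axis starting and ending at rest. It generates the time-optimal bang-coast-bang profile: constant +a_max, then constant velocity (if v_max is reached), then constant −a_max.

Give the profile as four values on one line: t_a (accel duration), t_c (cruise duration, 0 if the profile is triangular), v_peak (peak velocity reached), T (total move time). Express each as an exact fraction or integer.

t_a=7/2 t_c=0 v_peak=49/8 T=7

(v_max)²/a_max = (145/8)²/(7/4) = 21025/112
343/16 < 21025/112 so t_c = 0
v_peak = √(343/16·7/4) = √(2401/64) = 49/8
t_a = (49/8)/(7/4) = 7/2; t_c = 0
T = 2·7/2 = 7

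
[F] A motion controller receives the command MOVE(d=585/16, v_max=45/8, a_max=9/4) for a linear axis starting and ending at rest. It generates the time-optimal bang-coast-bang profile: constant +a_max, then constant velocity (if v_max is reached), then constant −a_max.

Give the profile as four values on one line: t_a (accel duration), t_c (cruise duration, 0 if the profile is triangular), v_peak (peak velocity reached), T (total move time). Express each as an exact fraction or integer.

t_a=5/2 t_c=4 v_peak=45/8 T=9

vₘ²/aₘ = (45/8)²/(9/4) = 225/16
585/16 ≥ 225/16 → trapezoidal
t_a = (45/8)/(9/4) = 5/2; v_peak = 45/8
d_cruise = 585/16 − 225/16 = 45/2; t_c = (45/2)/(45/8) = 4
T = 2·5/2 + 4 = 9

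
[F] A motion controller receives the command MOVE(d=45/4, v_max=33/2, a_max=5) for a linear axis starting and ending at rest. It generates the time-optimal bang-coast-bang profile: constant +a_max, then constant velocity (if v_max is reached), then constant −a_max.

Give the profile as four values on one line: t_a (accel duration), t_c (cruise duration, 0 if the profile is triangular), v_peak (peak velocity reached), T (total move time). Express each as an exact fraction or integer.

t_a=3/2 t_c=0 v_peak=15/2 T=3

(v_max)²/a_max = (33/2)²/5 = 1089/20
45/4 < 1089/20 so t_c = 0
v_peak = √(45/4·5) = √(225/4) = 15/2
t_a = (15/2)/5 = 3/2; t_c = 0
T = 2·3/2 = 3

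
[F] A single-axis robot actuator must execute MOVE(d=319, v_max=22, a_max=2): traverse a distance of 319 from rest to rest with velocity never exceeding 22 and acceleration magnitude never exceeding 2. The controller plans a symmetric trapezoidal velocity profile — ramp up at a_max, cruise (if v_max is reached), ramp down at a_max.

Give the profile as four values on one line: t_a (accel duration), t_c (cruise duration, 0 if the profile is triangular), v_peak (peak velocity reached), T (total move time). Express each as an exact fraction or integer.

t_a=11 t_c=7/2 v_peak=22 T=51/2

vₘ²/aₘ = 22²/2 = 242
319 ≥ 242 → trapezoidal
t_a = 22/2 = 11; v_peak = 22
d_cruise = 319 − 242 = 77; t_c = 77/22 = 7/2
T = 2·11 + 7/2 = 51/2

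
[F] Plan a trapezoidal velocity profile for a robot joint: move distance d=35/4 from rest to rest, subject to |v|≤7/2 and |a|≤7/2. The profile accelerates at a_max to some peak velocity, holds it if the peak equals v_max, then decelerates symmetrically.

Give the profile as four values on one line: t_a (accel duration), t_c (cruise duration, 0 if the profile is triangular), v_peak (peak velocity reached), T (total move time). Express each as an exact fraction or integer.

(v_max)²/a_max = (7/2)²/(7/2) = 7/2
35/4 ≥ 7/2 so v_max reached
t_a = (7/2)/(7/2) = 1; v_peak = 7/2
d_cruise = 35/4 − 7/2 = 21/4; t_c = (21/4)/(7/2) = 3/2
T = 2·1 + 3/2 = 7/2

t_a=1 t_c=3/2 v_peak=7/2 T=7/2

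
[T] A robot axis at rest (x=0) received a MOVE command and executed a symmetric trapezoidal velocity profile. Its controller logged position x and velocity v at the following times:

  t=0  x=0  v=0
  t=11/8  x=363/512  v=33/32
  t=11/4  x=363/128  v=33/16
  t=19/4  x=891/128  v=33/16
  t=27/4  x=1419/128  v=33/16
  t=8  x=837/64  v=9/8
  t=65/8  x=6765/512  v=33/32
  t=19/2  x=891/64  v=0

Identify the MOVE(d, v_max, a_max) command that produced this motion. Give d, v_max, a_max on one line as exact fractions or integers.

d=891/64 v_max=33/16 a_max=3/4

final state: t=19/2, x=891/64, v=0 → d = 891/64
a_max = (33/32−0)/(11/8−0) = 3/4
max v = 33/16 over t∈[11/4,27/4] → v_max = 33/16
check: 33/16·(11/4+4) = 891/64 ✓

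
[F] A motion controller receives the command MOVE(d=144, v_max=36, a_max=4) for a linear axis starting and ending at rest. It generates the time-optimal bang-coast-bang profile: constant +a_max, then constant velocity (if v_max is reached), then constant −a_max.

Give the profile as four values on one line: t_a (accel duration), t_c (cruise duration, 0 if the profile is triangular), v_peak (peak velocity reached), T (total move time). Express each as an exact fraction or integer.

t_a=6 t_c=0 v_peak=24 T=12

vₘ²/aₘ = 36²/4 = 324
144 < 324 → triangular
v_peak = √(144·4) = √576 = 24
t_a = 24/4 = 6; t_c = 0
T = 2·6 = 12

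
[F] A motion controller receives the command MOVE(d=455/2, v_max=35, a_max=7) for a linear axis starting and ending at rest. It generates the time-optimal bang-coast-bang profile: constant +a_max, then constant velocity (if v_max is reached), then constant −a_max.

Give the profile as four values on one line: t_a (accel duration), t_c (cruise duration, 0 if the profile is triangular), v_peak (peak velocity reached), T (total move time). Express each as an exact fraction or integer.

t_a=5 t_c=3/2 v_peak=35 T=23/2

v_max²/a_max = 35²/7 = 175
455/2 ≥ 175 → trapezoidal
t_a = 35/7 = 5; v_peak = 35
d_cruise = 455/2 − 175 = 105/2; t_c = (105/2)/35 = 3/2
T = 2·5 + 3/2 = 23/2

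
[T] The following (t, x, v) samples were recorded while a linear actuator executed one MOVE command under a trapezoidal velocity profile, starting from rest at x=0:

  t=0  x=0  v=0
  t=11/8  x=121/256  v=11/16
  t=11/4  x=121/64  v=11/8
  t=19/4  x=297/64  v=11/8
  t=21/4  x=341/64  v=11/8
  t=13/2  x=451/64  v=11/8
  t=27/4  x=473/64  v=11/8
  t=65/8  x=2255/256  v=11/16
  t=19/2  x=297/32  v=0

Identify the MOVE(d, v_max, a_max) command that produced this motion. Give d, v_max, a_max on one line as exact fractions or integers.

d=297/32 v_max=11/8 a_max=1/2

final state: t=19/2, x=297/32, v=0 → d = 297/32
a_max = (11/16−0)/(11/8−0) = 1/2
max v = 11/8 over t∈[11/4,27/4] → v_max = 11/8
check: 11/8·(11/4+4) = 297/32 ✓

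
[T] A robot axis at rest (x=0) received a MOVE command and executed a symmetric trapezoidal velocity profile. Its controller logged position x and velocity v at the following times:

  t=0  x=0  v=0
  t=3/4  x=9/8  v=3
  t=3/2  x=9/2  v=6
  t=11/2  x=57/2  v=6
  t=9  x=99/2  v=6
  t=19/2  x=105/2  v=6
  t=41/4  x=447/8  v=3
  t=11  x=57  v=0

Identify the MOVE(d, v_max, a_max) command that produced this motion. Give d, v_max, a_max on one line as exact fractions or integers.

final state: t=11, x=57, v=0 → d = 57
a_max = (3−0)/(3/4−0) = 4
max v = 6 over t∈[3/2,19/2] → v_max = 6
check: 6·(3/2+8) = 57 ✓

d=57 v_max=6 a_max=4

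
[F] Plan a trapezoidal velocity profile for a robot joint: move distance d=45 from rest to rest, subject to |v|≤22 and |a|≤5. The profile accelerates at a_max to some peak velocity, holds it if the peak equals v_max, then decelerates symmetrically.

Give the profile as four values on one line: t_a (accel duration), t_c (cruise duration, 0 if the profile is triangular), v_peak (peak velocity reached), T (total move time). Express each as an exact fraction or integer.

v_max²/a_max = 22²/5 = 484/5
45 < 484/5 so t_c = 0
v_peak = √(45·5) = √225 = 15
t_a = 15/5 = 3; t_c = 0
T = 2·3 = 6

t_a=3 t_c=0 v_peak=15 T=6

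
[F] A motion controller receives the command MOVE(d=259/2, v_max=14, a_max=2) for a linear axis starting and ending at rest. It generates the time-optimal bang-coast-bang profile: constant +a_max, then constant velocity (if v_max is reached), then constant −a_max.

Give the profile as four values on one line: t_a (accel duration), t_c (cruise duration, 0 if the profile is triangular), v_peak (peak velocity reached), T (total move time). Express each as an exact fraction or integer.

t_a=7 t_c=9/4 v_peak=14 T=65/4

(v_max)²/a_max = 14²/2 = 98
259/2 ≥ 98 ⇒ cruise phase
t_a = 14/2 = 7; v_peak = 14
d_cruise = 259/2 − 98 = 63/2; t_c = (63/2)/14 = 9/4
T = 2·7 + 9/4 = 65/4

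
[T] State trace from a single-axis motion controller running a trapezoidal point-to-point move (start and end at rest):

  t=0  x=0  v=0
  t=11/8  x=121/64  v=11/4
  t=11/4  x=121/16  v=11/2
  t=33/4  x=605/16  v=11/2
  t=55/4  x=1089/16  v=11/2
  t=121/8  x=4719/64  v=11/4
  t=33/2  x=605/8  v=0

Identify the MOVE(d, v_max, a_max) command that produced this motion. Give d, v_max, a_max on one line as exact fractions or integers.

d=605/8 v_max=11/2 a_max=2

final state: t=33/2, x=605/8, v=0 → d = 605/8
a_max = (11/4−0)/(11/8−0) = 2
max v = 11/2 over t∈[11/4,55/4] → v_max = 11/2
check: 11/2·(11/4+11) = 605/8 ✓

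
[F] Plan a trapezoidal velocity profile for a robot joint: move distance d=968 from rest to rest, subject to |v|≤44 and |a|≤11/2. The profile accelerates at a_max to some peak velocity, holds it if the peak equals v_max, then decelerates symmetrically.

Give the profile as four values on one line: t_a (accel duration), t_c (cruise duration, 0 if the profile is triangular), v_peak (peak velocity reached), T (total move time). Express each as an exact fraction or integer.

vₘ²/aₘ = 44²/(11/2) = 352
968 ≥ 352 ⇒ cruise phase
t_a = 44/(11/2) = 8; v_peak = 44
d_cruise = 968 − 352 = 616; t_c = 616/44 = 14
T = 2·8 + 14 = 30

t_a=8 t_c=14 v_peak=44 T=30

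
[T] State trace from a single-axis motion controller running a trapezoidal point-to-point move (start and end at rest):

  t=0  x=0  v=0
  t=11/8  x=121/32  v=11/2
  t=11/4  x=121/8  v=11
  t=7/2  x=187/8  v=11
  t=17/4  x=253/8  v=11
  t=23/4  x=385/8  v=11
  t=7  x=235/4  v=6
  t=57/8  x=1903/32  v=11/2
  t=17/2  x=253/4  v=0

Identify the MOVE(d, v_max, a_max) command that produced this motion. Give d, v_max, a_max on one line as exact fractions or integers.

d=253/4 v_max=11 a_max=4

final state: t=17/2, x=253/4, v=0 → d = 253/4
a_max = (11/2−0)/(11/8−0) = 4
max v = 11 over t∈[11/4,23/4] → v_max = 11
check: 11·(11/4+3) = 253/4 ✓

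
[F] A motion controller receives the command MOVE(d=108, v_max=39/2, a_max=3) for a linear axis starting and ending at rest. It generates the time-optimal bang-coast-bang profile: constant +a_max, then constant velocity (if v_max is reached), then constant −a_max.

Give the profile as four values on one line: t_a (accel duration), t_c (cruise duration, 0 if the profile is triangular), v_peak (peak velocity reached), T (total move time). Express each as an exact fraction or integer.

t_a=6 t_c=0 v_peak=18 T=12

v_max²/a_max = (39/2)²/3 = 507/4
108 < 507/4 → triangular
v_peak = √(108·3) = √324 = 18
t_a = 18/3 = 6; t_c = 0
T = 2·6 = 12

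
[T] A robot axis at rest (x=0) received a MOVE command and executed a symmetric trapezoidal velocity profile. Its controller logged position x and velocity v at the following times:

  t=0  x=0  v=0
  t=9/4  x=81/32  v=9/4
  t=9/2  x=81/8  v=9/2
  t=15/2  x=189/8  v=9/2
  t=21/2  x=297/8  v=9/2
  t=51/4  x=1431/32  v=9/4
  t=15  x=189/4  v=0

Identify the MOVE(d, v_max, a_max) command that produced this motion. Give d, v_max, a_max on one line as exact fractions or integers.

d=189/4 v_max=9/2 a_max=1

final state: t=15, x=189/4, v=0 → d = 189/4
a_max = (9/4−0)/(9/4−0) = 1
max v = 9/2 over t∈[9/2,21/2] → v_max = 9/2
check: 9/2·(9/2+6) = 189/4 ✓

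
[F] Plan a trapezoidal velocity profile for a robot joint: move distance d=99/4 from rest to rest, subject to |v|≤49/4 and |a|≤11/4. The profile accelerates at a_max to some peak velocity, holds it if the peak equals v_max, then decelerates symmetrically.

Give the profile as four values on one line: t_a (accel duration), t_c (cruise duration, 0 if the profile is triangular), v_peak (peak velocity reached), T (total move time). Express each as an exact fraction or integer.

(v_max)²/a_max = (49/4)²/(11/4) = 2401/44
99/4 < 2401/44 so t_c = 0
v_peak = √(99/4·11/4) = √(1089/16) = 33/4
t_a = (33/4)/(11/4) = 3; t_c = 0
T = 2·3 = 6

t_a=3 t_c=0 v_peak=33/4 T=6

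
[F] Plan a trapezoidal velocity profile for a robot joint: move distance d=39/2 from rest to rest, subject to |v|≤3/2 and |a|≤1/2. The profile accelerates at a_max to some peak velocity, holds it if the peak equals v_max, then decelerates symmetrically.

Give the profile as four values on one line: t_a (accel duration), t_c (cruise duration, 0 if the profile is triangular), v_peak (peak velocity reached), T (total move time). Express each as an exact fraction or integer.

t_a=3 t_c=10 v_peak=3/2 T=16

vₘ²/aₘ = (3/2)²/(1/2) = 9/2
39/2 ≥ 9/2 → trapezoidal
t_a = (3/2)/(1/2) = 3; v_peak = 3/2
d_cruise = 39/2 − 9/2 = 15; t_c = 15/(3/2) = 10
T = 2·3 + 10 = 16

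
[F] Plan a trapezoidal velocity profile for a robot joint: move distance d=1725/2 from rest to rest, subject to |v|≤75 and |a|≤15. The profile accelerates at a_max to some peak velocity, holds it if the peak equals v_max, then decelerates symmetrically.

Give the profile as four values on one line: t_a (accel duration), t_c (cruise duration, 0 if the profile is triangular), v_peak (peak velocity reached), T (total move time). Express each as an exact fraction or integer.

t_a=5 t_c=13/2 v_peak=75 T=33/2

vₘ²/aₘ = 75²/15 = 375
1725/2 ≥ 375 → trapezoidal
t_a = 75/15 = 5; v_peak = 75
d_cruise = 1725/2 − 375 = 975/2; t_c = (975/2)/75 = 13/2
T = 2·5 + 13/2 = 33/2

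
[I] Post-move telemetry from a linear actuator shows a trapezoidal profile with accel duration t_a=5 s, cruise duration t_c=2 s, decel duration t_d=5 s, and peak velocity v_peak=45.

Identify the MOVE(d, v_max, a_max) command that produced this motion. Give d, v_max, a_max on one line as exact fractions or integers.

a_max = 45/5 = 9
d_a = ½·45·5 = 225/2; d_c = 45·2 = 90
d = 2·225/2 + 90 = 315
t_c = 2 > 0 → v_max = v_peak = 45

d=315 v_max=45 a_max=9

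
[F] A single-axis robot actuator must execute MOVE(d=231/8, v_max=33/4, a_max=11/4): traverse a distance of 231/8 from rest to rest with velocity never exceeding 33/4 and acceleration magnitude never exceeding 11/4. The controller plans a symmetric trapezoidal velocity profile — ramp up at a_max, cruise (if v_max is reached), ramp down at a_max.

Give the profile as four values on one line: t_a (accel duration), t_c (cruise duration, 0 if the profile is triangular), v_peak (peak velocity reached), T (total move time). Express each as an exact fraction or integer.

v_max²/a_max = (33/4)²/(11/4) = 99/4
231/8 ≥ 99/4 so v_max reached
t_a = (33/4)/(11/4) = 3; v_peak = 33/4
d_cruise = 231/8 − 99/4 = 33/8; t_c = (33/8)/(33/4) = 1/2
T = 2·3 + 1/2 = 13/2

t_a=3 t_c=1/2 v_peak=33/4 T=13/2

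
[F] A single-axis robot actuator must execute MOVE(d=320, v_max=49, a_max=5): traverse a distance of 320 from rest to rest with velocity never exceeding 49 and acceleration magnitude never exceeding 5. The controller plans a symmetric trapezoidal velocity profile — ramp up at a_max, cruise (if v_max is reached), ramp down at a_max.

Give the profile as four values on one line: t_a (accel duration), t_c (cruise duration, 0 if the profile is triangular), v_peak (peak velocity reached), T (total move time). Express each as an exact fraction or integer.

v_max²/a_max = 49²/5 = 2401/5
320 < 2401/5 → triangular
v_peak = √(320·5) = √1600 = 40
t_a = 40/5 = 8; t_c = 0
T = 2·8 = 16

t_a=8 t_c=0 v_peak=40 T=16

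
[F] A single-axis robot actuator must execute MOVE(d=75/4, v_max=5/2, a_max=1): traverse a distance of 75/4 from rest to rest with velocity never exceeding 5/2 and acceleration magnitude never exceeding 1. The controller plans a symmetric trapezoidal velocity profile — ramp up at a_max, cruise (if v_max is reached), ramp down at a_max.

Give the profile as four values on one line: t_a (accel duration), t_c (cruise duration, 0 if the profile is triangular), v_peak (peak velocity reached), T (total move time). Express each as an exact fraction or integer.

t_a=5/2 t_c=5 v_peak=5/2 T=10

(v_max)²/a_max = (5/2)²/1 = 25/4
75/4 ≥ 25/4 ⇒ cruise phase
t_a = (5/2)/1 = 5/2; v_peak = 5/2
d_cruise = 75/4 − 25/4 = 25/2; t_c = (25/2)/(5/2) = 5
T = 2·5/2 + 5 = 10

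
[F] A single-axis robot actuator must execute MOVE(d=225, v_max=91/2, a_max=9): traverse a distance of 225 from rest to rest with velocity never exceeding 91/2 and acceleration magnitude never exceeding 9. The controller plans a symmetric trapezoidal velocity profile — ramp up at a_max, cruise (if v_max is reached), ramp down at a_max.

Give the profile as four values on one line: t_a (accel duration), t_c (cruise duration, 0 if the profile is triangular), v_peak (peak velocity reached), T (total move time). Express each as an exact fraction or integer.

(v_max)²/a_max = (91/2)²/9 = 8281/36
225 < 8281/36 so t_c = 0
v_peak = √(225·9) = √2025 = 45
t_a = 45/9 = 5; t_c = 0
T = 2·5 = 10

t_a=5 t_c=0 v_peak=45 T=10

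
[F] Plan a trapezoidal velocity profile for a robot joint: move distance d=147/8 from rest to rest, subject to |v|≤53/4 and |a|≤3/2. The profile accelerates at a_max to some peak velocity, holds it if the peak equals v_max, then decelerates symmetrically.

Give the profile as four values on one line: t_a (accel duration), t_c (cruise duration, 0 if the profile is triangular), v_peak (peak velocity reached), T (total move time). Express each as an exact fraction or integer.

v_max²/a_max = (53/4)²/(3/2) = 2809/24
147/8 < 2809/24 ⇒ no cruise
v_peak = √(147/8·3/2) = √(441/16) = 21/4
t_a = (21/4)/(3/2) = 7/2; t_c = 0
T = 2·7/2 = 7

t_a=7/2 t_c=0 v_peak=21/4 T=7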